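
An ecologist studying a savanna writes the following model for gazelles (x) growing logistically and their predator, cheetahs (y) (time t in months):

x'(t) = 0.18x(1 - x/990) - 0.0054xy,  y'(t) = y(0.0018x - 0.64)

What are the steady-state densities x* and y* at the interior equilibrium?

x* ≈ 356, y* ≈ 21.4

From dy/dt = 0 with y > 0: 0.0018x* = 0.64, so x* = 356.
Substitute into dx/dt = 0: 0.18(1 - 356/990) = 0.0054y*.
The bracket is 0.641, giving y* = 0.115/0.0054 = 21.4.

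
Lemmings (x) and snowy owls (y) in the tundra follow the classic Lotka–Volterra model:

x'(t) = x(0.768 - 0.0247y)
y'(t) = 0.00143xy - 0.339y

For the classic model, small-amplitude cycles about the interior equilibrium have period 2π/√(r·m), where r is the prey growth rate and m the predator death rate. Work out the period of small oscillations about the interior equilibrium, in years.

Here r = 0.768 and m = 0.339, so r·m = 0.26.
ω = √0.26 = 0.51 per year, hence T = 2π/ω ≈ 12.3 years.

T ≈ 12.3 years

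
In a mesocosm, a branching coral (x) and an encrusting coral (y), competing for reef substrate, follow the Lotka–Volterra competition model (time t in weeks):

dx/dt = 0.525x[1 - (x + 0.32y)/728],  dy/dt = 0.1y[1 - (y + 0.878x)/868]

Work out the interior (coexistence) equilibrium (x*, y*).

Setting both brackets to zero gives the nullclines x + 0.32y = 728 and 0.878x + y = 868.
Substituting y = 868 - 0.878x into the first: x(1 - 0.32·0.878) = 728 - 0.32·868.
So x* = 450/0.719 = 626, and then y* = 868 - 0.878·626 = 318.

x* ≈ 626, y* ≈ 318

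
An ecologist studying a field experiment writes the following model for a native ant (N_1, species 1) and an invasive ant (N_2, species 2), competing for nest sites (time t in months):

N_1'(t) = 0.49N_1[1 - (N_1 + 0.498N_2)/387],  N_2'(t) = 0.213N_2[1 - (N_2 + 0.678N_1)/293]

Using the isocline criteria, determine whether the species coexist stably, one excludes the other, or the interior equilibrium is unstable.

stable coexistence

Compare the nullcline intercepts: K1/α12 = 387/0.498 = 777 > K2 = 293; K2/α21 = 293/0.678 = 432 > K1 = 387.
Since both inequalities hold, each species can invade when rare, so the interior equilibrium is stable.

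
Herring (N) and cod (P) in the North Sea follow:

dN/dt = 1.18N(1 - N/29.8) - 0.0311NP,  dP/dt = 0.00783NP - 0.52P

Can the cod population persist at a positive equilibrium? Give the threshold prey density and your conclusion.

Threshold N = 66.4; K < 66.4, so no, the predator goes extinct.

The predator equation gives dP/dt > 0 only when N > 0.52/0.00783 = 66.4.
Without the predator, N → K = 29.8. Since 29.8 < 66.4, the predator cannot invade.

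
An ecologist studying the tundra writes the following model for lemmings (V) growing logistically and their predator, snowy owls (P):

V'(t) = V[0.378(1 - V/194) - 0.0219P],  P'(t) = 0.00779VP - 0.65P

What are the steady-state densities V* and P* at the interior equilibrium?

From dP/dt = 0 with P > 0: 0.00779V* = 0.65, so V* = 83.4.
Substitute into dV/dt = 0: 0.378(1 - 83.4/194) = 0.0219P*.
The bracket is 0.57, giving P* = 0.215/0.0219 = 9.84.

V* ≈ 83.4, P* ≈ 9.84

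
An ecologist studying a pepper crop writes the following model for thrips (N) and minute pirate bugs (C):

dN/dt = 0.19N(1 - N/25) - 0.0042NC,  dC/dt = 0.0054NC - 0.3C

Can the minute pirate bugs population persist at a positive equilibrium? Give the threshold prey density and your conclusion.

Threshold N = 55.6; K < 55.6, so no, the predator goes extinct.

The predator equation gives dC/dt > 0 only when N > 0.3/0.0054 = 55.6.
Without the predator, N → K = 25. Since 25 < 55.6, the predator cannot invade.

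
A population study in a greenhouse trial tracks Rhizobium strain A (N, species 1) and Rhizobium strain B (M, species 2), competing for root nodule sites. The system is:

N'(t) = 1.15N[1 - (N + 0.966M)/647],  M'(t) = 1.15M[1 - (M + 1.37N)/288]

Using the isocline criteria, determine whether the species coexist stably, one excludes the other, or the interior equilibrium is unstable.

Compare the nullcline intercepts: K1/α12 = 647/0.966 = 670 > K2 = 288; K2/α21 = 288/1.37 = 210 < K1 = 647.
Since the inequalities point opposite ways, species 1 can invade but species 2 cannot.

species 1 excludes species 2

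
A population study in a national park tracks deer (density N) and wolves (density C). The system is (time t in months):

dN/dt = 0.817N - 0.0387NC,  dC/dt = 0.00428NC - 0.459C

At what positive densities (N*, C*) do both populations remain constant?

N* ≈ 107, C* ≈ 21.1

Set dC/dt = 0 with C > 0: 0.00428N - 0.459 = 0, so N* = 0.459/0.00428 = 107.
Set dN/dt = 0 with N > 0: 0.817 - 0.0387C = 0, so C* = 0.817/0.0387 = 21.1.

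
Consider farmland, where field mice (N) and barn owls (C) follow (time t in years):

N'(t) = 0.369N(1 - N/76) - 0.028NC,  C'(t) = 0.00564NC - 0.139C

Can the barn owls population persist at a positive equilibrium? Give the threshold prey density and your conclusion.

Threshold N = 24.6; K > 24.6, so yes, the predator persists.

The predator equation gives dC/dt > 0 only when N > 0.139/0.00564 = 24.6.
Without the predator, N → K = 76. Since 76 > 24.6, the predator can invade and persist.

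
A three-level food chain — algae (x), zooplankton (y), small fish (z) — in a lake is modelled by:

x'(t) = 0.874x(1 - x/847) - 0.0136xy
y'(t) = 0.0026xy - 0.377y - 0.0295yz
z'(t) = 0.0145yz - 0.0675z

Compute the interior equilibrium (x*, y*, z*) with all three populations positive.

From dz/dt = 0: 0.0145y* = 0.0675, so y* = 4.66.
From dx/dt = 0: 0.874(1 - x*/847) = 0.0136·4.66, giving x* = 847·(1 - 0.0724) = 786.
From dy/dt = 0: 0.0026·786 - 0.377 = 0.0295z*, so z* = 1.67/0.0295 = 56.5.

x* ≈ 786, y* ≈ 4.66, z* ≈ 56.5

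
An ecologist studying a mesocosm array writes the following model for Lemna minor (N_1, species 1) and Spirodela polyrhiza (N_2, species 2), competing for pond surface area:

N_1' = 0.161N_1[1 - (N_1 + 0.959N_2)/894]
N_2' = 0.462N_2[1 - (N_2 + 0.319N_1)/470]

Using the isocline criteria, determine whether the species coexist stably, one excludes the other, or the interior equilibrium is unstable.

stable coexistence

Compare the nullcline intercepts: K1/α12 = 894/0.959 = 932 > K2 = 470; K2/α21 = 470/0.319 = 1470 > K1 = 894.
Since both inequalities hold, each species can invade when rare, so the interior equilibrium is stable.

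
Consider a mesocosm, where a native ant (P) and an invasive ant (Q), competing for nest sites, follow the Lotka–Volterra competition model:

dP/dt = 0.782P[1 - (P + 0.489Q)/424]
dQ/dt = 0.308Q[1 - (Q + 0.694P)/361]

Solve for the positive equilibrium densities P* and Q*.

P* ≈ 375, Q* ≈ 101

Setting both brackets to zero gives the nullclines P + 0.489Q = 424 and 0.694P + Q = 361.
Substituting Q = 361 - 0.694P into the first: P(1 - 0.489·0.694) = 424 - 0.489·361.
So P* = 247/0.661 = 375, and then Q* = 361 - 0.694·375 = 101.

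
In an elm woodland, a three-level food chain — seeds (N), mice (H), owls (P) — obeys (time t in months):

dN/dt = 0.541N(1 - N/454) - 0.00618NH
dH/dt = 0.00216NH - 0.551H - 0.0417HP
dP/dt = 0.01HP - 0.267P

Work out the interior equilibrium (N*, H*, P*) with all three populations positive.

N* ≈ 316, H* ≈ 26.7, P* ≈ 3.13

From dP/dt = 0: 0.01H* = 0.267, so H* = 26.7.
From dN/dt = 0: 0.541(1 - N*/454) = 0.00618·26.7, giving N* = 454·(1 - 0.305) = 316.
From dH/dt = 0: 0.00216·316 - 0.551 = 0.0417P*, so P* = 0.131/0.0417 = 3.13.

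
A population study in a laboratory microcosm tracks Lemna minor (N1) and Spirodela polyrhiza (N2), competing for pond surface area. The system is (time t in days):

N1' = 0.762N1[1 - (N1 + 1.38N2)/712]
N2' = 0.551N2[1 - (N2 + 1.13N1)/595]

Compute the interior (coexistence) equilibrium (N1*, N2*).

N1* ≈ 195, N2* ≈ 375

Setting both brackets to zero gives the nullclines N1 + 1.38N2 = 712 and 1.13N1 + N2 = 595.
Substituting N2 = 595 - 1.13N1 into the first: N1(1 - 1.38·1.13) = 712 - 1.38·595.
So N1* = -109/-0.559 = 195, and then N2* = 595 - 1.13·195 = 375.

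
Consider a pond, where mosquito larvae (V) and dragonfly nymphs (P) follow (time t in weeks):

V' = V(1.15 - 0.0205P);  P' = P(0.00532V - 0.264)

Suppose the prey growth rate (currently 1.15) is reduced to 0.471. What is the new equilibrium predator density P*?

P* ≈ 23

At the interior fixed point, setting dV/dt = 0 with V > 0 fixes P* = (prey growth rate)/(VP coefficient) — independent of the other coefficients.
With the change, P* = 0.471/0.0205 = 23; it falls from 56.1.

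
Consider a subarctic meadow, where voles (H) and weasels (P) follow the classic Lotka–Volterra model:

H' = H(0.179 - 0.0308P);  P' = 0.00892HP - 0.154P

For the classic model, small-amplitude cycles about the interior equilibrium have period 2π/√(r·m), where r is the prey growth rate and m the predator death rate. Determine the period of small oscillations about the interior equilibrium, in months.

T ≈ 37.8 months

Here r = 0.179 and m = 0.154, so r·m = 0.0276.
ω = √0.0276 = 0.166 per month, hence T = 2π/ω ≈ 37.8 months.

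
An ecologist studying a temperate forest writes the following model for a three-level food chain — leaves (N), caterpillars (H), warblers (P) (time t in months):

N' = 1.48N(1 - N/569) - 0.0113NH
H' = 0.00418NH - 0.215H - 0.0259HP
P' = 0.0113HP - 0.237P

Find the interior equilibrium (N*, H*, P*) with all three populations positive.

N* ≈ 478, H* ≈ 21, P* ≈ 68.8

From dP/dt = 0: 0.0113H* = 0.237, so H* = 21.
From dN/dt = 0: 1.48(1 - N*/569) = 0.0113·21, giving N* = 569·(1 - 0.16) = 478.
From dH/dt = 0: 0.00418·478 - 0.215 = 0.0259P*, so P* = 1.78/0.0259 = 68.8.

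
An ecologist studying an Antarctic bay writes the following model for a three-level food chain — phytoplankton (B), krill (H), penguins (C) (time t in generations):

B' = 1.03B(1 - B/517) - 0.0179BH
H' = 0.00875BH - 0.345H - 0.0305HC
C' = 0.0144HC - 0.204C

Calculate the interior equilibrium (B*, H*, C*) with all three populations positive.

From dC/dt = 0: 0.0144H* = 0.204, so H* = 14.2.
From dB/dt = 0: 1.03(1 - B*/517) = 0.0179·14.2, giving B* = 517·(1 - 0.246) = 390.
From dH/dt = 0: 0.00875·390 - 0.345 = 0.0305C*, so C* = 3.07/0.0305 = 100.

B* ≈ 390, H* ≈ 14.2, C* ≈ 100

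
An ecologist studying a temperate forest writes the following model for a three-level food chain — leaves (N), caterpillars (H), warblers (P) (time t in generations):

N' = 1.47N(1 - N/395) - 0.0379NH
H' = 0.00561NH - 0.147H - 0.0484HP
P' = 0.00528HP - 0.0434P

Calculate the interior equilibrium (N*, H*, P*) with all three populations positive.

From dP/dt = 0: 0.00528H* = 0.0434, so H* = 8.22.
From dN/dt = 0: 1.47(1 - N*/395) = 0.0379·8.22, giving N* = 395·(1 - 0.212) = 311.
From dH/dt = 0: 0.00561·311 - 0.147 = 0.0484P*, so P* = 1.6/0.0484 = 33.

N* ≈ 311, H* ≈ 8.22, P* ≈ 33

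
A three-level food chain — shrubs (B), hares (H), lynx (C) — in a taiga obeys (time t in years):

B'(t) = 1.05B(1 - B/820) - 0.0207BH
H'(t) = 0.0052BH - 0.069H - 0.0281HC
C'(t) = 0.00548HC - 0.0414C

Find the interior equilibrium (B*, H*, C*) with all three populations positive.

B* ≈ 698, H* ≈ 7.55, C* ≈ 127

From dC/dt = 0: 0.00548H* = 0.0414, so H* = 7.55.
From dB/dt = 0: 1.05(1 - B*/820) = 0.0207·7.55, giving B* = 820·(1 - 0.149) = 698.
From dH/dt = 0: 0.0052·698 - 0.069 = 0.0281C*, so C* = 3.56/0.0281 = 127.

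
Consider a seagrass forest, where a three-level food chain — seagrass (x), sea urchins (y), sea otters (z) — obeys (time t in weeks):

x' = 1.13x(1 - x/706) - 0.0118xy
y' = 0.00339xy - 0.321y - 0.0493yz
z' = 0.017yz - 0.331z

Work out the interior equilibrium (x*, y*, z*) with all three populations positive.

From dz/dt = 0: 0.017y* = 0.331, so y* = 19.5.
From dx/dt = 0: 1.13(1 - x*/706) = 0.0118·19.5, giving x* = 706·(1 - 0.203) = 562.
From dy/dt = 0: 0.00339·562 - 0.321 = 0.0493z*, so z* = 1.59/0.0493 = 32.2.

x* ≈ 562, y* ≈ 19.5, z* ≈ 32.2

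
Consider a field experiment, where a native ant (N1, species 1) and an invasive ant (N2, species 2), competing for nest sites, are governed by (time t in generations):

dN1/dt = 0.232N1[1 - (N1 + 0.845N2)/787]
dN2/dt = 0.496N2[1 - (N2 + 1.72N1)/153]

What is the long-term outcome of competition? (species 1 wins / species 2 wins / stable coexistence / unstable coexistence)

species 1 excludes species 2

Compare the nullcline intercepts: K1/α12 = 787/0.845 = 931 > K2 = 153; K2/α21 = 153/1.72 = 89 < K1 = 787.
Since the inequalities point opposite ways, species 1 can invade but species 2 cannot.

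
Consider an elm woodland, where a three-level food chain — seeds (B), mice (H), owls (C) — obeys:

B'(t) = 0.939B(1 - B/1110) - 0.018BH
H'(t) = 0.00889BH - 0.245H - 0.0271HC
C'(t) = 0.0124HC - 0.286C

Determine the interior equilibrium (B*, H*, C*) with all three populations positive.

B* ≈ 619, H* ≈ 23.1, C* ≈ 194

From dC/dt = 0: 0.0124H* = 0.286, so H* = 23.1.
From dB/dt = 0: 0.939(1 - B*/1110) = 0.018·23.1, giving B* = 1110·(1 - 0.442) = 619.
From dH/dt = 0: 0.00889·619 - 0.245 = 0.0271C*, so C* = 5.26/0.0271 = 194.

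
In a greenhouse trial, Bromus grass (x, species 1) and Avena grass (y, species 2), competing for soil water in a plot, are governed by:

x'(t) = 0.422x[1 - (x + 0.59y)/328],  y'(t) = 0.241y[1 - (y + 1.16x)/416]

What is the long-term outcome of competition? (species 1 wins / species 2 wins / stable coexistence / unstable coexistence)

Compare the nullcline intercepts: K1/α12 = 328/0.59 = 556 > K2 = 416; K2/α21 = 416/1.16 = 359 > K1 = 328.
Since both inequalities hold, each species can invade when rare, so the interior equilibrium is stable.

stable coexistence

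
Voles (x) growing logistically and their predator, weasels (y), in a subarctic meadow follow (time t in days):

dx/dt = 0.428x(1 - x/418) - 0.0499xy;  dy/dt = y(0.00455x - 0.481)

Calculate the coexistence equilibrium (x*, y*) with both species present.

From dy/dt = 0 with y > 0: 0.00455x* = 0.481, so x* = 106.
Substitute into dx/dt = 0: 0.428(1 - 106/418) = 0.0499y*.
The bracket is 0.747, giving y* = 0.32/0.0499 = 6.41.

x* ≈ 106, y* ≈ 6.41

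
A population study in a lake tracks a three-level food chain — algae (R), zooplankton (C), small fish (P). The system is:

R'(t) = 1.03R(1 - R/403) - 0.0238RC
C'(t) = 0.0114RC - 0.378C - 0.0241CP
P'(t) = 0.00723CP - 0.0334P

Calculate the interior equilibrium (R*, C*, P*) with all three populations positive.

From dP/dt = 0: 0.00723C* = 0.0334, so C* = 4.62.
From dR/dt = 0: 1.03(1 - R*/403) = 0.0238·4.62, giving R* = 403·(1 - 0.107) = 360.
From dC/dt = 0: 0.0114·360 - 0.378 = 0.0241P*, so P* = 3.73/0.0241 = 155.

R* ≈ 360, C* ≈ 4.62, P* ≈ 155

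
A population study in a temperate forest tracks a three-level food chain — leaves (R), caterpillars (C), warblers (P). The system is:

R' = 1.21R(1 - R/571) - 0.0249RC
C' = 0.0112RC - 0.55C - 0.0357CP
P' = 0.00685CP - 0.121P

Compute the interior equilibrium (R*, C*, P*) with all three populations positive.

From dP/dt = 0: 0.00685C* = 0.121, so C* = 17.7.
From dR/dt = 0: 1.21(1 - R*/571) = 0.0249·17.7, giving R* = 571·(1 - 0.364) = 363.
From dC/dt = 0: 0.0112·363 - 0.55 = 0.0357P*, so P* = 3.52/0.0357 = 98.6.

R* ≈ 363, C* ≈ 17.7, P* ≈ 98.6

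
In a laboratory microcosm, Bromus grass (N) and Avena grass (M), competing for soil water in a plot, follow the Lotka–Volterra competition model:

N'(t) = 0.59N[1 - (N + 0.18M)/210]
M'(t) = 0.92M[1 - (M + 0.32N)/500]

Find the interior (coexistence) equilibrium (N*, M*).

Setting both brackets to zero gives the nullclines N + 0.18M = 210 and 0.32N + M = 500.
Substituting M = 500 - 0.32N into the first: N(1 - 0.18·0.32) = 210 - 0.18·500.
So N* = 120/0.942 = 127, and then M* = 500 - 0.32·127 = 459.

N* ≈ 127, M* ≈ 459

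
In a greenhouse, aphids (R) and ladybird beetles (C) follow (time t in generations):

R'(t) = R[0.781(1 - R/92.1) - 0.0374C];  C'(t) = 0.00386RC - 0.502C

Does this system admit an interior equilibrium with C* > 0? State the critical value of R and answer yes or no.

Threshold R = 130; K < 130, so no, the predator goes extinct.

The predator equation gives dC/dt > 0 only when R > 0.502/0.00386 = 130.
Without the predator, R → K = 92.1. Since 92.1 < 130, the predator cannot invade.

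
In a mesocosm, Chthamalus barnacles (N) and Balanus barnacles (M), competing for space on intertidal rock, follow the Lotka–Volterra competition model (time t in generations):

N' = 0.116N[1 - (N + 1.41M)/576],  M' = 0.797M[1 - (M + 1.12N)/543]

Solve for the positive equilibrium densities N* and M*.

N* ≈ 327, M* ≈ 176

Setting both brackets to zero gives the nullclines N + 1.41M = 576 and 1.12N + M = 543.
Substituting M = 543 - 1.12N into the first: N(1 - 1.41·1.12) = 576 - 1.41·543.
So N* = -190/-0.579 = 327, and then M* = 543 - 1.12·327 = 176.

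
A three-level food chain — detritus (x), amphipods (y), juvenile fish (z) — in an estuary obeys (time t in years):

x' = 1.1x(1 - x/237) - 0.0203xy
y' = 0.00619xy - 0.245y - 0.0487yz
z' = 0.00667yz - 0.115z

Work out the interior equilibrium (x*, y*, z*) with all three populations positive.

From dz/dt = 0: 0.00667y* = 0.115, so y* = 17.2.
From dx/dt = 0: 1.1(1 - x*/237) = 0.0203·17.2, giving x* = 237·(1 - 0.318) = 162.
From dy/dt = 0: 0.00619·162 - 0.245 = 0.0487z*, so z* = 0.755/0.0487 = 15.5.

x* ≈ 162, y* ≈ 17.2, z* ≈ 15.5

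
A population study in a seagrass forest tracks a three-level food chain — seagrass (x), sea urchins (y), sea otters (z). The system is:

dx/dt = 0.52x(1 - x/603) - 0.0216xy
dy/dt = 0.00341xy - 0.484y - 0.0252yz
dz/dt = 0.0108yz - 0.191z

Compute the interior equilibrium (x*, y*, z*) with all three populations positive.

From dz/dt = 0: 0.0108y* = 0.191, so y* = 17.7.
From dx/dt = 0: 0.52(1 - x*/603) = 0.0216·17.7, giving x* = 603·(1 - 0.735) = 160.
From dy/dt = 0: 0.00341·160 - 0.484 = 0.0252z*, so z* = 0.0617/0.0252 = 2.45.

x* ≈ 160, y* ≈ 17.7, z* ≈ 2.45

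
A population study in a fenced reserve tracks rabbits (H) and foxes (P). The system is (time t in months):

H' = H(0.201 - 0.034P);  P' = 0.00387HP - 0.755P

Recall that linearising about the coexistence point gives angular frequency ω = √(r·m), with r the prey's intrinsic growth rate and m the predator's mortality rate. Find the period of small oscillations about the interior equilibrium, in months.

Here r = 0.201 and m = 0.755, so r·m = 0.152.
ω = √0.152 = 0.39 per month, hence T = 2π/ω ≈ 16.1 months.

T ≈ 16.1 months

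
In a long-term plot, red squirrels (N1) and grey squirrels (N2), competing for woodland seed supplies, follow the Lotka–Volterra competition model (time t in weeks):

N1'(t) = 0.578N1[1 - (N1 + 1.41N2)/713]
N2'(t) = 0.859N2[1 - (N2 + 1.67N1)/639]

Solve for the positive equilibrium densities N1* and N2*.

Setting both brackets to zero gives the nullclines N1 + 1.41N2 = 713 and 1.67N1 + N2 = 639.
Substituting N2 = 639 - 1.67N1 into the first: N1(1 - 1.41·1.67) = 713 - 1.41·639.
So N1* = -188/-1.35 = 139, and then N2* = 639 - 1.67·139 = 407.

N1* ≈ 139, N2* ≈ 407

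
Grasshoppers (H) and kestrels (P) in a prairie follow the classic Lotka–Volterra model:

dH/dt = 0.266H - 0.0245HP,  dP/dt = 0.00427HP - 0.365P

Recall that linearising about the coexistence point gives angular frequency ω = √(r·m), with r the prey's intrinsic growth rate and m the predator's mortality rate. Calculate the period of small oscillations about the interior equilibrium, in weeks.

Here r = 0.266 and m = 0.365, so r·m = 0.0971.
ω = √0.0971 = 0.312 per week, hence T = 2π/ω ≈ 20.2 weeks.

T ≈ 20.2 weeks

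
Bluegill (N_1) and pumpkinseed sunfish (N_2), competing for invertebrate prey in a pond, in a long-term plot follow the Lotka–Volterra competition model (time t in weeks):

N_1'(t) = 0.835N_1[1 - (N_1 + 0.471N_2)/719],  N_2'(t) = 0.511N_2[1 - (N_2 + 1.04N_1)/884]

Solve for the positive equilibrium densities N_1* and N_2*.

N_1* ≈ 593, N_2* ≈ 267

Setting both brackets to zero gives the nullclines N_1 + 0.471N_2 = 719 and 1.04N_1 + N_2 = 884.
Substituting N_2 = 884 - 1.04N_1 into the first: N_1(1 - 0.471·1.04) = 719 - 0.471·884.
So N_1* = 303/0.51 = 593, and then N_2* = 884 - 1.04·593 = 267.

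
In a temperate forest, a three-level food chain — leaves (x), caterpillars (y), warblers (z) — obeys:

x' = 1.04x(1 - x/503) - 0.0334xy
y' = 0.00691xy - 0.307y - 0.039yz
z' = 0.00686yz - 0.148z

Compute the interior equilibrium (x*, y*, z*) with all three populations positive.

x* ≈ 154, y* ≈ 21.6, z* ≈ 19.5

From dz/dt = 0: 0.00686y* = 0.148, so y* = 21.6.
From dx/dt = 0: 1.04(1 - x*/503) = 0.0334·21.6, giving x* = 503·(1 - 0.693) = 154.
From dy/dt = 0: 0.00691·154 - 0.307 = 0.039z*, so z* = 0.761/0.039 = 19.5.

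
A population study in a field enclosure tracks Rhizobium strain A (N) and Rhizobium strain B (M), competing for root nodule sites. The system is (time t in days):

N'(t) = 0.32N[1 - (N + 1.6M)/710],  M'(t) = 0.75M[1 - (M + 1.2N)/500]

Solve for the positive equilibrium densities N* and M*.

N* ≈ 97.8, M* ≈ 383

Setting both brackets to zero gives the nullclines N + 1.6M = 710 and 1.2N + M = 500.
Substituting M = 500 - 1.2N into the first: N(1 - 1.6·1.2) = 710 - 1.6·500.
So N* = -90/-0.92 = 97.8, and then M* = 500 - 1.2·97.8 = 383.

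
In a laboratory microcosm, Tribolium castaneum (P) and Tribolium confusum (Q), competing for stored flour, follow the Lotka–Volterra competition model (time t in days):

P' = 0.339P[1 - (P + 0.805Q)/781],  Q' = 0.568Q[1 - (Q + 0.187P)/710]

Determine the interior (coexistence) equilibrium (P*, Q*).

Setting both brackets to zero gives the nullclines P + 0.805Q = 781 and 0.187P + Q = 710.
Substituting Q = 710 - 0.187P into the first: P(1 - 0.805·0.187) = 781 - 0.805·710.
So P* = 209/0.849 = 247, and then Q* = 710 - 0.187·247 = 664.

P* ≈ 247, Q* ≈ 664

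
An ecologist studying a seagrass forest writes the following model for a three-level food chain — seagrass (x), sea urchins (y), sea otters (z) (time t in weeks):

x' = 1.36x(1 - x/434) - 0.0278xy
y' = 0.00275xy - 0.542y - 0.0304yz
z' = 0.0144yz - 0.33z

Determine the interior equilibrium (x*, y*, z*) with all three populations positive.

x* ≈ 231, y* ≈ 22.9, z* ≈ 3.04

From dz/dt = 0: 0.0144y* = 0.33, so y* = 22.9.
From dx/dt = 0: 1.36(1 - x*/434) = 0.0278·22.9, giving x* = 434·(1 - 0.468) = 231.
From dy/dt = 0: 0.00275·231 - 0.542 = 0.0304z*, so z* = 0.0924/0.0304 = 3.04.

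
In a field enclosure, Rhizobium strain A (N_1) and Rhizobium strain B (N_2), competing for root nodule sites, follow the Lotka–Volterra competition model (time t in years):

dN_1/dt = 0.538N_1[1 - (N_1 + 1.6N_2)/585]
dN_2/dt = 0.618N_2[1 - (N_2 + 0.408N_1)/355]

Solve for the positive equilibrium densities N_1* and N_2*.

Setting both brackets to zero gives the nullclines N_1 + 1.6N_2 = 585 and 0.408N_1 + N_2 = 355.
Substituting N_2 = 355 - 0.408N_1 into the first: N_1(1 - 1.6·0.408) = 585 - 1.6·355.
So N_1* = 17/0.347 = 49, and then N_2* = 355 - 0.408·49 = 335.

N_1* ≈ 49, N_2* ≈ 335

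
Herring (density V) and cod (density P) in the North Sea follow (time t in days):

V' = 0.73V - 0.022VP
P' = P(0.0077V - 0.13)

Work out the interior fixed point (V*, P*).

V* ≈ 16.9, P* ≈ 33.2

Set dP/dt = 0 with P > 0: 0.0077V - 0.13 = 0, so V* = 0.13/0.0077 = 16.9.
Set dV/dt = 0 with V > 0: 0.73 - 0.022P = 0, so P* = 0.73/0.022 = 33.2.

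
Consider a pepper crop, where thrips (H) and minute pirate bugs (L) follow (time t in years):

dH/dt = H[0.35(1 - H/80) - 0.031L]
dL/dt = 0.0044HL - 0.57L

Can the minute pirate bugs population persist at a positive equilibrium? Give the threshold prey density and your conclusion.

Threshold H = 130; K < 130, so no, the predator goes extinct.

The predator equation gives dL/dt > 0 only when H > 0.57/0.0044 = 130.
Without the predator, H → K = 80. Since 80 < 130, the predator cannot invade.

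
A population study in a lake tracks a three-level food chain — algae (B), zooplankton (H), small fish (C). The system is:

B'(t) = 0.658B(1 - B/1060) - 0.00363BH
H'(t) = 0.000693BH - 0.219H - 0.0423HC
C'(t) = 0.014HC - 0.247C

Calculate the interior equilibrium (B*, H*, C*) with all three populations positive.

From dC/dt = 0: 0.014H* = 0.247, so H* = 17.6.
From dB/dt = 0: 0.658(1 - B*/1060) = 0.00363·17.6, giving B* = 1060·(1 - 0.0973) = 957.
From dH/dt = 0: 0.000693·957 - 0.219 = 0.0423C*, so C* = 0.444/0.0423 = 10.5.

B* ≈ 957, H* ≈ 17.6, C* ≈ 10.5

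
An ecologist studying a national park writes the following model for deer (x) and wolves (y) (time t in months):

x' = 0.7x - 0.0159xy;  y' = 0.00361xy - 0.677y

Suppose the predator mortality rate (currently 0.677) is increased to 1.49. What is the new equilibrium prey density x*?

x* ≈ 413

At the interior fixed point, setting dy/dt = 0 with y > 0 fixes x* = (predator death rate)/(xy coefficient) — independent of the other coefficients.
With the change, x* = 1.49/0.00361 = 413; it rises from 188.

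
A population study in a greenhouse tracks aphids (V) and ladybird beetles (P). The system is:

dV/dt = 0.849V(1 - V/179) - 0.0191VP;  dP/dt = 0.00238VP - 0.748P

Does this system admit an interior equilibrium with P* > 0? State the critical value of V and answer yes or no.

Threshold V = 314; K < 314, so no, the predator goes extinct.

The predator equation gives dP/dt > 0 only when V > 0.748/0.00238 = 314.
Without the predator, V → K = 179. Since 179 < 314, the predator cannot invade.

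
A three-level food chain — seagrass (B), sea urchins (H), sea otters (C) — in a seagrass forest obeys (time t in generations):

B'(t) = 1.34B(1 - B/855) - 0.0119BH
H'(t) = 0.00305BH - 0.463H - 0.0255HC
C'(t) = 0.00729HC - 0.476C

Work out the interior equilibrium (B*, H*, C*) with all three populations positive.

B* ≈ 359, H* ≈ 65.3, C* ≈ 24.8

From dC/dt = 0: 0.00729H* = 0.476, so H* = 65.3.
From dB/dt = 0: 1.34(1 - B*/855) = 0.0119·65.3, giving B* = 855·(1 - 0.58) = 359.
From dH/dt = 0: 0.00305·359 - 0.463 = 0.0255C*, so C* = 0.633/0.0255 = 24.8.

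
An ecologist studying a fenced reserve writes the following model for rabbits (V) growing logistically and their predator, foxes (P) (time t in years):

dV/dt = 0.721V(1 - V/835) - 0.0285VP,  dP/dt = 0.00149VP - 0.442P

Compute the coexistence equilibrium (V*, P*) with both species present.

V* ≈ 297, P* ≈ 16.3

From dP/dt = 0 with P > 0: 0.00149V* = 0.442, so V* = 297.
Substitute into dV/dt = 0: 0.721(1 - 297/835) = 0.0285P*.
The bracket is 0.645, giving P* = 0.465/0.0285 = 16.3.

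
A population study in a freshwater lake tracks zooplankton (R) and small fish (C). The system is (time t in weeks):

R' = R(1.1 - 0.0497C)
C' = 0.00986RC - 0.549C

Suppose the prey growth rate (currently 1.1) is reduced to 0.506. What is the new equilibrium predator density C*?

C* ≈ 10.2

At the interior fixed point, setting dR/dt = 0 with R > 0 fixes C* = (prey growth rate)/(RC coefficient) — independent of the other coefficients.
With the change, C* = 0.506/0.0497 = 10.2; it falls from 22.1.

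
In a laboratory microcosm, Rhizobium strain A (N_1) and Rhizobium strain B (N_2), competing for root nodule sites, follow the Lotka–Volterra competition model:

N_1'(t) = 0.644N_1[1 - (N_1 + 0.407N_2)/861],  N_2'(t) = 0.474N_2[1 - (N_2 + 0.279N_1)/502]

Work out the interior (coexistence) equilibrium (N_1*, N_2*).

N_1* ≈ 741, N_2* ≈ 295

Setting both brackets to zero gives the nullclines N_1 + 0.407N_2 = 861 and 0.279N_1 + N_2 = 502.
Substituting N_2 = 502 - 0.279N_1 into the first: N_1(1 - 0.407·0.279) = 861 - 0.407·502.
So N_1* = 657/0.886 = 741, and then N_2* = 502 - 0.279·741 = 295.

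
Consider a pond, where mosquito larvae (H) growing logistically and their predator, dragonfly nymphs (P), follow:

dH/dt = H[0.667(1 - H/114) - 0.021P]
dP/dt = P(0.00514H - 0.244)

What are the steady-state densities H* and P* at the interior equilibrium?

From dP/dt = 0 with P > 0: 0.00514H* = 0.244, so H* = 47.5.
Substitute into dH/dt = 0: 0.667(1 - 47.5/114) = 0.021P*.
The bracket is 0.584, giving P* = 0.389/0.021 = 18.5.

H* ≈ 47.5, P* ≈ 18.5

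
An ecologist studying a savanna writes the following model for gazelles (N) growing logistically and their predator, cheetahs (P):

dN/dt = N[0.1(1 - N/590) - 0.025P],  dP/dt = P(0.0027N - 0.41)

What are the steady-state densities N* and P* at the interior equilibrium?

N* ≈ 152, P* ≈ 2.97

From dP/dt = 0 with P > 0: 0.0027N* = 0.41, so N* = 152.
Substitute into dN/dt = 0: 0.1(1 - 152/590) = 0.025P*.
The bracket is 0.743, giving P* = 0.0743/0.025 = 2.97.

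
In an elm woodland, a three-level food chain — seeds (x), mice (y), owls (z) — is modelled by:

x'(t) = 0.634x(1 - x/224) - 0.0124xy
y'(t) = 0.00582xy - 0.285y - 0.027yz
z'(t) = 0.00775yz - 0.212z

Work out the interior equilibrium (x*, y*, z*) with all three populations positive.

From dz/dt = 0: 0.00775y* = 0.212, so y* = 27.4.
From dx/dt = 0: 0.634(1 - x*/224) = 0.0124·27.4, giving x* = 224·(1 - 0.535) = 104.
From dy/dt = 0: 0.00582·104 - 0.285 = 0.027z*, so z* = 0.321/0.027 = 11.9.

x* ≈ 104, y* ≈ 27.4, z* ≈ 11.9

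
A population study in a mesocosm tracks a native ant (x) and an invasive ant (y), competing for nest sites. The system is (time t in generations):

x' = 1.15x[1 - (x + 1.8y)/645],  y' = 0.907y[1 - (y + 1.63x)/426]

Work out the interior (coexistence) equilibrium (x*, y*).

x* ≈ 63, y* ≈ 323

Setting both brackets to zero gives the nullclines x + 1.8y = 645 and 1.63x + y = 426.
Substituting y = 426 - 1.63x into the first: x(1 - 1.8·1.63) = 645 - 1.8·426.
So x* = -122/-1.93 = 63, and then y* = 426 - 1.63·63 = 323.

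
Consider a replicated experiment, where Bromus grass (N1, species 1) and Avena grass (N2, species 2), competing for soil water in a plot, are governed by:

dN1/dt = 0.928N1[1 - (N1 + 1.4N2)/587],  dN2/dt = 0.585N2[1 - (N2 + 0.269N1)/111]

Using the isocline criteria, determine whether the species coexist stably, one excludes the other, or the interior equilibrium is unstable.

species 1 excludes species 2

Compare the nullcline intercepts: K1/α12 = 587/1.4 = 419 > K2 = 111; K2/α21 = 111/0.269 = 413 < K1 = 587.
Since the inequalities point opposite ways, species 1 can invade but species 2 cannot.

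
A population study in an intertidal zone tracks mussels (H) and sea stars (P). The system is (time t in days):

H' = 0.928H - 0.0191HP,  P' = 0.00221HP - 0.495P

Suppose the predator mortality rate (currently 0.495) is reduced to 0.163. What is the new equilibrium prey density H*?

At the interior fixed point, setting dP/dt = 0 with P > 0 fixes H* = (predator death rate)/(HP coefficient) — independent of the other coefficients.
With the change, H* = 0.163/0.00221 = 73.8; it falls from 224.

H* ≈ 73.8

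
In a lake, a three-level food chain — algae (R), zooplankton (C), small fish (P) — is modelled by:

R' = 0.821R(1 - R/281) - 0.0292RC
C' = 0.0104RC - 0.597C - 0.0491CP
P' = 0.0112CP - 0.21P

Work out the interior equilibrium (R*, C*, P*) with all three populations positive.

R* ≈ 93.6, C* ≈ 18.8, P* ≈ 7.67

From dP/dt = 0: 0.0112C* = 0.21, so C* = 18.8.
From dR/dt = 0: 0.821(1 - R*/281) = 0.0292·18.8, giving R* = 281·(1 - 0.667) = 93.6.
From dC/dt = 0: 0.0104·93.6 - 0.597 = 0.0491P*, so P* = 0.377/0.0491 = 7.67.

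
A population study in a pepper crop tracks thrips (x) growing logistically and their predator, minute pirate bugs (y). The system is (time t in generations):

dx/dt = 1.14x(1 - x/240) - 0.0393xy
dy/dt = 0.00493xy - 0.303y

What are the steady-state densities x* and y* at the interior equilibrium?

From dy/dt = 0 with y > 0: 0.00493x* = 0.303, so x* = 61.5.
Substitute into dx/dt = 0: 1.14(1 - 61.5/240) = 0.0393y*.
The bracket is 0.744, giving y* = 0.848/0.0393 = 21.6.

x* ≈ 61.5, y* ≈ 21.6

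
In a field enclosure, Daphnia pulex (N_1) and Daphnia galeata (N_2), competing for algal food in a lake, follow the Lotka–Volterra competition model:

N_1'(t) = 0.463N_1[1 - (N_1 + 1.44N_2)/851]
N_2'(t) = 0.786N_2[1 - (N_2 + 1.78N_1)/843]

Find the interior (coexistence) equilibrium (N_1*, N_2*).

N_1* ≈ 232, N_2* ≈ 430

Setting both brackets to zero gives the nullclines N_1 + 1.44N_2 = 851 and 1.78N_1 + N_2 = 843.
Substituting N_2 = 843 - 1.78N_1 into the first: N_1(1 - 1.44·1.78) = 851 - 1.44·843.
So N_1* = -363/-1.56 = 232, and then N_2* = 843 - 1.78·232 = 430.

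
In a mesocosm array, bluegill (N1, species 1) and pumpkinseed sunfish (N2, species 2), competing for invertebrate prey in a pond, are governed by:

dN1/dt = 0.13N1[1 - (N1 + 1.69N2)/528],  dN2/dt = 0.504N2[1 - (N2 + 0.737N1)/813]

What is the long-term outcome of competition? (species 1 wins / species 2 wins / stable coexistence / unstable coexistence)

species 2 excludes species 1

Compare the nullcline intercepts: K1/α12 = 528/1.69 = 312 < K2 = 813; K2/α21 = 813/0.737 = 1100 > K1 = 528.
Since the inequalities point opposite ways, species 2 can invade but species 1 cannot.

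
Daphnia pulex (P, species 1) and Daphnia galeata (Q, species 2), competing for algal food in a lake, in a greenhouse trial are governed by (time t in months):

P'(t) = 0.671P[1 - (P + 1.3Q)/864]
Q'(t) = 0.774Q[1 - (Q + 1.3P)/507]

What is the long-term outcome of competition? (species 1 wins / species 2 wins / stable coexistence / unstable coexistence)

species 1 excludes species 2

Compare the nullcline intercepts: K1/α12 = 864/1.3 = 665 > K2 = 507; K2/α21 = 507/1.3 = 390 < K1 = 864.
Since the inequalities point opposite ways, species 1 can invade but species 2 cannot.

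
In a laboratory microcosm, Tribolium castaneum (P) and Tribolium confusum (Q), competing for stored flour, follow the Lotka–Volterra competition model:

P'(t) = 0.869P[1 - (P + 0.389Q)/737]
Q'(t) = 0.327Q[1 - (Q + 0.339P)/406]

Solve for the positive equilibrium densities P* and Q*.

P* ≈ 667, Q* ≈ 180

Setting both brackets to zero gives the nullclines P + 0.389Q = 737 and 0.339P + Q = 406.
Substituting Q = 406 - 0.339P into the first: P(1 - 0.389·0.339) = 737 - 0.389·406.
So P* = 579/0.868 = 667, and then Q* = 406 - 0.339·667 = 180.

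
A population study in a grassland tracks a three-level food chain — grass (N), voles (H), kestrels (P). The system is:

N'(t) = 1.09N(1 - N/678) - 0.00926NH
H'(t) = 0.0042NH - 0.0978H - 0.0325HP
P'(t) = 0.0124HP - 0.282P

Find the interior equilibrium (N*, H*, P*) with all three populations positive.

N* ≈ 547, H* ≈ 22.7, P* ≈ 67.7

From dP/dt = 0: 0.0124H* = 0.282, so H* = 22.7.
From dN/dt = 0: 1.09(1 - N*/678) = 0.00926·22.7, giving N* = 678·(1 - 0.193) = 547.
From dH/dt = 0: 0.0042·547 - 0.0978 = 0.0325P*, so P* = 2.2/0.0325 = 67.7.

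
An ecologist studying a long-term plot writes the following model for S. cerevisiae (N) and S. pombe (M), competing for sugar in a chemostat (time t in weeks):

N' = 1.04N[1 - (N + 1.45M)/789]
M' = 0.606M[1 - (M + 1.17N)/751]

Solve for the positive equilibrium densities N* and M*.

N* ≈ 431, M* ≈ 247

Setting both brackets to zero gives the nullclines N + 1.45M = 789 and 1.17N + M = 751.
Substituting M = 751 - 1.17N into the first: N(1 - 1.45·1.17) = 789 - 1.45·751.
So N* = -300/-0.696 = 431, and then M* = 751 - 1.17·431 = 247.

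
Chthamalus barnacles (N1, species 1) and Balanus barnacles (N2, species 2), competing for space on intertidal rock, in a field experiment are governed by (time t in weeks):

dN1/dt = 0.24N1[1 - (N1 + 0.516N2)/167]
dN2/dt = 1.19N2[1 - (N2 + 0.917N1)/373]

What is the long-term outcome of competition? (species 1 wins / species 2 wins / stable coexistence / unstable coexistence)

species 2 excludes species 1

Compare the nullcline intercepts: K1/α12 = 167/0.516 = 324 < K2 = 373; K2/α21 = 373/0.917 = 407 > K1 = 167.
Since the inequalities point opposite ways, species 2 can invade but species 1 cannot.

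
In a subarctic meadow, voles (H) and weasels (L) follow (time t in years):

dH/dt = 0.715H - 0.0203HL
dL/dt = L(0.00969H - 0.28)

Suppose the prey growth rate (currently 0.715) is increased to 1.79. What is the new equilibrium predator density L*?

L* ≈ 88.2

At the interior fixed point, setting dH/dt = 0 with H > 0 fixes L* = (prey growth rate)/(HL coefficient) — independent of the other coefficients.
With the change, L* = 1.79/0.0203 = 88.2; it rises from 35.2.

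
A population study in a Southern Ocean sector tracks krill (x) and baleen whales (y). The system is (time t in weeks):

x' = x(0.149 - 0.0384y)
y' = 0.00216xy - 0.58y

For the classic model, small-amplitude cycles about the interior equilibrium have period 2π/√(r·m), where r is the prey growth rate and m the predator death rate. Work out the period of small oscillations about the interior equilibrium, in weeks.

Here r = 0.149 and m = 0.58, so r·m = 0.0864.
ω = √0.0864 = 0.294 per week, hence T = 2π/ω ≈ 21.4 weeks.

T ≈ 21.4 weeks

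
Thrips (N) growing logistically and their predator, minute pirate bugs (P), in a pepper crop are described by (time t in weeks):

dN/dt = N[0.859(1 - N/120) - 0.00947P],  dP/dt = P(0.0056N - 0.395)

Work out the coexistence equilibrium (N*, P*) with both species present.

From dP/dt = 0 with P > 0: 0.0056N* = 0.395, so N* = 70.5.
Substitute into dN/dt = 0: 0.859(1 - 70.5/120) = 0.00947P*.
The bracket is 0.412, giving P* = 0.354/0.00947 = 37.4.

N* ≈ 70.5, P* ≈ 37.4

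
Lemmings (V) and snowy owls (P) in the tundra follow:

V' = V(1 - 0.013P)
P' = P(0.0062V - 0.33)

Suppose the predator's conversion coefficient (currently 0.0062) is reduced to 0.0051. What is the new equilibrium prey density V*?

V* ≈ 64.7

At the interior fixed point, setting dP/dt = 0 with P > 0 fixes V* = (predator death rate)/(VP coefficient) — independent of the other coefficients.
With the change, V* = 0.33/0.0051 = 64.7; it rises from 53.2.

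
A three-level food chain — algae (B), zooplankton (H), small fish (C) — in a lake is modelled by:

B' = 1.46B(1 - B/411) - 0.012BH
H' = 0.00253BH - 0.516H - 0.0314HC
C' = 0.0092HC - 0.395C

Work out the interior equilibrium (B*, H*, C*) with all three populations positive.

B* ≈ 266, H* ≈ 42.9, C* ≈ 5

From dC/dt = 0: 0.0092H* = 0.395, so H* = 42.9.
From dB/dt = 0: 1.46(1 - B*/411) = 0.012·42.9, giving B* = 411·(1 - 0.353) = 266.
From dH/dt = 0: 0.00253·266 - 0.516 = 0.0314C*, so C* = 0.157/0.0314 = 5.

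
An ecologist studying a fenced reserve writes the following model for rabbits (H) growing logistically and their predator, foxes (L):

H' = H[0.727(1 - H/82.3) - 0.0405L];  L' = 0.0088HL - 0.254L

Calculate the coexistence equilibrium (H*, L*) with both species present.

H* ≈ 28.9, L* ≈ 11.7

From dL/dt = 0 with L > 0: 0.0088H* = 0.254, so H* = 28.9.
Substitute into dH/dt = 0: 0.727(1 - 28.9/82.3) = 0.0405L*.
The bracket is 0.649, giving L* = 0.472/0.0405 = 11.7.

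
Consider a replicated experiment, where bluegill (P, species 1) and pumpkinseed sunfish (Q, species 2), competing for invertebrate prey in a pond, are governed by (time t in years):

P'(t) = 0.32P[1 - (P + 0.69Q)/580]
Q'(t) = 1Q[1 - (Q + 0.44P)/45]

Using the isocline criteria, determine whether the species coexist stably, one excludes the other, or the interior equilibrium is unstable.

Compare the nullcline intercepts: K1/α12 = 580/0.69 = 841 > K2 = 45; K2/α21 = 45/0.44 = 102 < K1 = 580.
Since the inequalities point opposite ways, species 1 can invade but species 2 cannot.

species 1 excludes species 2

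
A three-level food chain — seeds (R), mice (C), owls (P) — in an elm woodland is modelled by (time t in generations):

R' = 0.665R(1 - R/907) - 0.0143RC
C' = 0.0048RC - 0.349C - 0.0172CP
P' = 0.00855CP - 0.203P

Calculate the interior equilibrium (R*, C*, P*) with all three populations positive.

R* ≈ 444, C* ≈ 23.7, P* ≈ 104

From dP/dt = 0: 0.00855C* = 0.203, so C* = 23.7.
From dR/dt = 0: 0.665(1 - R*/907) = 0.0143·23.7, giving R* = 907·(1 - 0.511) = 444.
From dC/dt = 0: 0.0048·444 - 0.349 = 0.0172P*, so P* = 1.78/0.0172 = 104.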